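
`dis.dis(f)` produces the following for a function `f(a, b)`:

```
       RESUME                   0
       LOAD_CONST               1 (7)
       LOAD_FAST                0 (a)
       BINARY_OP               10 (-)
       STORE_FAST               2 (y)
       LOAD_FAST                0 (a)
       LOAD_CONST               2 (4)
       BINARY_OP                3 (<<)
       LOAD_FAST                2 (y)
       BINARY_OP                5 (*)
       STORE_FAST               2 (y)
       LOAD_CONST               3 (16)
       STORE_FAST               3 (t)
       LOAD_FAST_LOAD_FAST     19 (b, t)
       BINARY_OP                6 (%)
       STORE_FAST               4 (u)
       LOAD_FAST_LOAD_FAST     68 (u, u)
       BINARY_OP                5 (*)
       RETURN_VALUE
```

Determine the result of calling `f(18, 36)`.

LOAD_CONST → push 7. Stack: [7]
LOAD_FAST a → push 18. Stack: [7, 18]
BINARY_OP - → 7 - 18 = -11. Stack: [-11]
STORE_FAST y → y=-11. Stack: []
LOAD_FAST a → push 18. Stack: [18]
LOAD_CONST → push 4. Stack: [18, 4]
BINARY_OP << → 18 << 4 = 288. Stack: [288]
LOAD_FAST y → push -11. Stack: [288, -11]
BINARY_OP * → 288 * -11 = -3168. Stack: [-3168]
STORE_FAST y → y=-3168. Stack: []
LOAD_CONST → push 16. Stack: [16]
STORE_FAST t → t=16. Stack: []
LOAD_FAST_LOAD_FAST b,t → push 36,16. Stack: [36, 16]
BINARY_OP % → 36 % 16 = 4. Stack: [4]
STORE_FAST u → u=4. Stack: []
LOAD_FAST_LOAD_FAST u,u → push 4,4. Stack: [4, 4]
BINARY_OP * → 4 * 4 = 16. Stack: [16]
RETURN_VALUE → return 16.

16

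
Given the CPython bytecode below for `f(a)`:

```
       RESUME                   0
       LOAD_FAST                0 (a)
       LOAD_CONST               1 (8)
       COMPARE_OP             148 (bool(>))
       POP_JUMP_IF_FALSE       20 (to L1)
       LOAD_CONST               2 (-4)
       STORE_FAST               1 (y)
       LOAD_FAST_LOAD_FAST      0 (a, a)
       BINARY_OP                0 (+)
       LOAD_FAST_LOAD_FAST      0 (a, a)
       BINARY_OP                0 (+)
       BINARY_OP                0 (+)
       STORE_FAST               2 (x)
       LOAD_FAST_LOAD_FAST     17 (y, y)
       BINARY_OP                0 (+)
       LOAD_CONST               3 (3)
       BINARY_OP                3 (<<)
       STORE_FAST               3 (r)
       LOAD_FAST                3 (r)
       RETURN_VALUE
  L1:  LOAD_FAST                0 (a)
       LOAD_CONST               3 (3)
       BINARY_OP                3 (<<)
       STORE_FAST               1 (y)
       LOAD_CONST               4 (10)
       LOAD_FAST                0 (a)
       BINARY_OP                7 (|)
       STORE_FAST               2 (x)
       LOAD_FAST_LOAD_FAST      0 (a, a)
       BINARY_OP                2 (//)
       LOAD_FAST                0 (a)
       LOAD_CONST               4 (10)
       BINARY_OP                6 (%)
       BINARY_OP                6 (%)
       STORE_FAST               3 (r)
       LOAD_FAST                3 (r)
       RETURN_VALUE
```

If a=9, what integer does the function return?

-64

LOAD_FAST a → push 9. Stack: [9]
LOAD_CONST → push 8. Stack: [9, 8]
COMPARE_OP bool(>) → 9 vs 8 = True. Stack: [True]
POP_JUMP_IF_FALSE → pop True; no jump. Stack: []
LOAD_CONST → push -4. Stack: [-4]
STORE_FAST y → y=-4. Stack: []
LOAD_FAST_LOAD_FAST a,a → push 9,9. Stack: [9, 9]
BINARY_OP + → 9 + 9 = 18. Stack: [18]
LOAD_FAST_LOAD_FAST a,a → push 9,9. Stack: [18, 9, 9]
BINARY_OP + → 9 + 9 = 18. Stack: [18, 18]
BINARY_OP + → 18 + 18 = 36. Stack: [36]
STORE_FAST x → x=36. Stack: []
LOAD_FAST_LOAD_FAST y,y → push -4,-4. Stack: [-4, -4]
BINARY_OP + → -4 + -4 = -8. Stack: [-8]
LOAD_CONST → push 3. Stack: [-8, 3]
BINARY_OP << → -8 << 3 = -64. Stack: [-64]
STORE_FAST r → r=-64. Stack: []
LOAD_FAST r → push -64. Stack: [-64]
RETURN_VALUE → return -64.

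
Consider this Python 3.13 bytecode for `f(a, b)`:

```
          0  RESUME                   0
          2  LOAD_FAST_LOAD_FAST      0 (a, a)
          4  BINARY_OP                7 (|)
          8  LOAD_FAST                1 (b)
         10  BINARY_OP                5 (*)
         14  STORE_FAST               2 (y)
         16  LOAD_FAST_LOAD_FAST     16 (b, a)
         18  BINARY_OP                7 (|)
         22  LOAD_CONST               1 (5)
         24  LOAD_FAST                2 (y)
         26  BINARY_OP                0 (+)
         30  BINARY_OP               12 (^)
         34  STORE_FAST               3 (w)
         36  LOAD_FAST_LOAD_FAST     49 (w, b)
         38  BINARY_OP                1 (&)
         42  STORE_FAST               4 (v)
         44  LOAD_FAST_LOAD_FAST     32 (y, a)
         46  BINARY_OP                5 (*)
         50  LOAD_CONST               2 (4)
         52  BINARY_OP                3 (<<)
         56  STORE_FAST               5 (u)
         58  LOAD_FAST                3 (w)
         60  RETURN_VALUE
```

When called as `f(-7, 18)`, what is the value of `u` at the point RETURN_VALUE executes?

14112

LOAD_FAST_LOAD_FAST a,a → push -7,-7. Stack: [-7, -7]
BINARY_OP | → -7 | -7 = -7. Stack: [-7]
LOAD_FAST b → push 18. Stack: [-7, 18]
BINARY_OP * → -7 * 18 = -126. Stack: [-126]
STORE_FAST y → y=-126. Stack: []
LOAD_FAST_LOAD_FAST b,a → push 18,-7. Stack: [18, -7]
BINARY_OP | → 18 | -7 = -5. Stack: [-5]
LOAD_CONST → push 5. Stack: [-5, 5]
LOAD_FAST y → push -126. Stack: [-5, 5, -126]
BINARY_OP + → 5 + -126 = -121. Stack: [-5, -121]
BINARY_OP ^ → -5 ^ -121 = 124. Stack: [124]
STORE_FAST w → w=124. Stack: []
LOAD_FAST_LOAD_FAST w,b → push 124,18. Stack: [124, 18]
BINARY_OP & → 124 & 18 = 16. Stack: [16]
STORE_FAST v → v=16. Stack: []
LOAD_FAST_LOAD_FAST y,a → push -126,-7. Stack: [-126, -7]
BINARY_OP * → -126 * -7 = 882. Stack: [882]
LOAD_CONST → push 4. Stack: [882, 4]
BINARY_OP << → 882 << 4 = 14112. Stack: [14112]
STORE_FAST u → u=14112. Stack: []
LOAD_FAST w → push 124. Stack: [124]
RETURN_VALUE → return 124.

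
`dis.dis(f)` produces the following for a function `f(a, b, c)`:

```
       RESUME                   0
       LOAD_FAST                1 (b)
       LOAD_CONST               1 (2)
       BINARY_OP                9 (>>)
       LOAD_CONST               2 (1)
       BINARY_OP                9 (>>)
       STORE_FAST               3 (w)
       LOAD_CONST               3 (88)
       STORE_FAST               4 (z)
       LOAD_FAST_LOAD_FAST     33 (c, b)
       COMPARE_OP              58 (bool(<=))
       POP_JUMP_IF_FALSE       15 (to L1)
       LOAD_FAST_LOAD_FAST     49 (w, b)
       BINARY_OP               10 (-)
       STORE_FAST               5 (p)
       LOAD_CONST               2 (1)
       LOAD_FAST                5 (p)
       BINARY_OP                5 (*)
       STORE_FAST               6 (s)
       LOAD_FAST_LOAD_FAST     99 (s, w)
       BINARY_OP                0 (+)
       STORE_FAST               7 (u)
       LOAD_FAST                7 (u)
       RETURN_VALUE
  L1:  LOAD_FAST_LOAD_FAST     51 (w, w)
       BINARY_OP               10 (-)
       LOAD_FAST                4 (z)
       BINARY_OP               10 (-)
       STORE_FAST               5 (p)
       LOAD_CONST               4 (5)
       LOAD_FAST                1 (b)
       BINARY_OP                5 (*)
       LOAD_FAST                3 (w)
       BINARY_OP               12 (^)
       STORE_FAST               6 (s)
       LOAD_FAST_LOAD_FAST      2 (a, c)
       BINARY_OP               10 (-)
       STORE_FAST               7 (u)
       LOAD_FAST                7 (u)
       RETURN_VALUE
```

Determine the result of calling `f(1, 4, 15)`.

-14

LOAD_FAST b → push 4. Stack: [4]
LOAD_CONST → push 2. Stack: [4, 2]
BINARY_OP >> → 4 >> 2 = 1. Stack: [1]
LOAD_CONST → push 1. Stack: [1, 1]
BINARY_OP >> → 1 >> 1 = 0. Stack: [0]
STORE_FAST w → w=0. Stack: []
LOAD_CONST → push 88. Stack: [88]
STORE_FAST z → z=88. Stack: []
LOAD_FAST_LOAD_FAST c,b → push 15,4. Stack: [15, 4]
COMPARE_OP bool(<=) → 15 vs 4 = False. Stack: [False]
POP_JUMP_IF_FALSE → pop False; jump. Stack: []
LOAD_FAST_LOAD_FAST w,w → push 0,0. Stack: [0, 0]
BINARY_OP - → 0 - 0 = 0. Stack: [0]
LOAD_FAST z → push 88. Stack: [0, 88]
BINARY_OP - → 0 - 88 = -88. Stack: [-88]
STORE_FAST p → p=-88. Stack: []
LOAD_CONST → push 5. Stack: [5]
LOAD_FAST b → push 4. Stack: [5, 4]
BINARY_OP * → 5 * 4 = 20. Stack: [20]
LOAD_FAST w → push 0. Stack: [20, 0]
BINARY_OP ^ → 20 ^ 0 = 20. Stack: [20]
STORE_FAST s → s=20. Stack: []
LOAD_FAST_LOAD_FAST a,c → push 1,15. Stack: [1, 15]
BINARY_OP - → 1 - 15 = -14. Stack: [-14]
STORE_FAST u → u=-14. Stack: []
LOAD_FAST u → push -14. Stack: [-14]
RETURN_VALUE → return -14.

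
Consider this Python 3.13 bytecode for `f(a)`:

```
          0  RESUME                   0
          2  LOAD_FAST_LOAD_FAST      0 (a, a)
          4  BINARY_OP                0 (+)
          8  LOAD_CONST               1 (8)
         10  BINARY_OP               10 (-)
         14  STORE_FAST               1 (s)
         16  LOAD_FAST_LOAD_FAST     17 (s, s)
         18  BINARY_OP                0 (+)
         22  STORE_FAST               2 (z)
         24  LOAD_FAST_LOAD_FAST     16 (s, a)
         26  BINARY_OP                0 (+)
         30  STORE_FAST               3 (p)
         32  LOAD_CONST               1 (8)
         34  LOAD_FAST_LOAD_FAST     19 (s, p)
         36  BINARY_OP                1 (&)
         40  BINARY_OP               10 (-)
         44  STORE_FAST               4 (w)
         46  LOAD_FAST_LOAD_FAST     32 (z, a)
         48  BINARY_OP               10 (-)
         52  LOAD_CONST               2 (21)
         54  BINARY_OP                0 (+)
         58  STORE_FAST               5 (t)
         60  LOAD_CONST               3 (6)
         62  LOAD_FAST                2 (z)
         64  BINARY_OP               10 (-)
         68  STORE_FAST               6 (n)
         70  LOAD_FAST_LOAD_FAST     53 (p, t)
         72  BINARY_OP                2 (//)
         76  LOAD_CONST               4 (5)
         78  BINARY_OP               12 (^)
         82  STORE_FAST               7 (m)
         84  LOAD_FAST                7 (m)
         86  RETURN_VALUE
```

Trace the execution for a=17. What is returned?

LOAD_FAST_LOAD_FAST a,a → push 17,17. Stack: [17, 17]
BINARY_OP + → 17 + 17 = 34. Stack: [34]
LOAD_CONST → push 8. Stack: [34, 8]
BINARY_OP - → 34 - 8 = 26. Stack: [26]
STORE_FAST s → s=26. Stack: []
LOAD_FAST_LOAD_FAST s,s → push 26,26. Stack: [26, 26]
BINARY_OP + → 26 + 26 = 52. Stack: [52]
STORE_FAST z → z=52. Stack: []
LOAD_FAST_LOAD_FAST s,a → push 26,17. Stack: [26, 17]
BINARY_OP + → 26 + 17 = 43. Stack: [43]
STORE_FAST p → p=43. Stack: []
LOAD_CONST → push 8. Stack: [8]
LOAD_FAST_LOAD_FAST s,p → push 26,43. Stack: [8, 26, 43]
BINARY_OP & → 26 & 43 = 10. Stack: [8, 10]
BINARY_OP - → 8 - 10 = -2. Stack: [-2]
STORE_FAST w → w=-2. Stack: []
LOAD_FAST_LOAD_FAST z,a → push 52,17. Stack: [52, 17]
BINARY_OP - → 52 - 17 = 35. Stack: [35]
LOAD_CONST → push 21. Stack: [35, 21]
BINARY_OP + → 35 + 21 = 56. Stack: [56]
STORE_FAST t → t=56. Stack: []
LOAD_CONST → push 6. Stack: [6]
LOAD_FAST z → push 52. Stack: [6, 52]
BINARY_OP - → 6 - 52 = -46. Stack: [-46]
STORE_FAST n → n=-46. Stack: []
LOAD_FAST_LOAD_FAST p,t → push 43,56. Stack: [43, 56]
BINARY_OP // → 43 // 56 = 0. Stack: [0]
LOAD_CONST → push 5. Stack: [0, 5]
BINARY_OP ^ → 0 ^ 5 = 5. Stack: [5]
STORE_FAST m → m=5. Stack: []
LOAD_FAST m → push 5. Stack: [5]
RETURN_VALUE → return 5.

5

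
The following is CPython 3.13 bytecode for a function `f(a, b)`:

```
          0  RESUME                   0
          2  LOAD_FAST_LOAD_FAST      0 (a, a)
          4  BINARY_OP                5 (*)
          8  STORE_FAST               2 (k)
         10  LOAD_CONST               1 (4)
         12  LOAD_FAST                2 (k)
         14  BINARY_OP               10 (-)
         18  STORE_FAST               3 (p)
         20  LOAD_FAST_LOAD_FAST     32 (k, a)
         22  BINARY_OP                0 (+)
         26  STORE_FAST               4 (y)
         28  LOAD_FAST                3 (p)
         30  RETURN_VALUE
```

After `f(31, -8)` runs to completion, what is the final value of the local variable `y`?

992

LOAD_FAST_LOAD_FAST a,a → push 31,31. Stack: [31, 31]
BINARY_OP * → 31 * 31 = 961. Stack: [961]
STORE_FAST k → k=961. Stack: []
LOAD_CONST → push 4. Stack: [4]
LOAD_FAST k → push 961. Stack: [4, 961]
BINARY_OP - → 4 - 961 = -957. Stack: [-957]
STORE_FAST p → p=-957. Stack: []
LOAD_FAST_LOAD_FAST k,a → push 961,31. Stack: [961, 31]
BINARY_OP + → 961 + 31 = 992. Stack: [992]
STORE_FAST y → y=992. Stack: []
LOAD_FAST p → push -957. Stack: [-957]
RETURN_VALUE → return -957.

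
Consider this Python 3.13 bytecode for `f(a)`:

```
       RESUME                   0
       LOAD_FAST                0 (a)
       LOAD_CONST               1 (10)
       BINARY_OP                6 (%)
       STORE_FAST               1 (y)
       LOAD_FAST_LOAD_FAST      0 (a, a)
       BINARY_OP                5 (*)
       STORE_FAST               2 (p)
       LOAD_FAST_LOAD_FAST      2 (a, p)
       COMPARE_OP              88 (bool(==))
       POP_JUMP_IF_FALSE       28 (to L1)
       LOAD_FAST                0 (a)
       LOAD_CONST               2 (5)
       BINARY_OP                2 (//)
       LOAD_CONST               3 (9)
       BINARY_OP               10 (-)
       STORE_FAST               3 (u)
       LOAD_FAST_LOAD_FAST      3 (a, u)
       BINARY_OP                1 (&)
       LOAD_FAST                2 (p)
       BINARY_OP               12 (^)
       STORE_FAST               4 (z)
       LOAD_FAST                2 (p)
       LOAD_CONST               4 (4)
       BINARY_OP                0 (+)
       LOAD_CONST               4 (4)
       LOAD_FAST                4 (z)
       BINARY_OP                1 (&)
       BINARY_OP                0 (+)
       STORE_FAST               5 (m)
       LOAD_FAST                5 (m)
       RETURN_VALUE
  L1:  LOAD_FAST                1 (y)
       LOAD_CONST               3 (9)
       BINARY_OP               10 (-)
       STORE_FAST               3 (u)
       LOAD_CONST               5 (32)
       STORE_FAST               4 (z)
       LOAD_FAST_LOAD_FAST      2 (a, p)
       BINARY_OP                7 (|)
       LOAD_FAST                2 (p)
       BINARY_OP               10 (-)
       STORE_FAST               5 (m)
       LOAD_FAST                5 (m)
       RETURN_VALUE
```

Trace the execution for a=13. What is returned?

LOAD_FAST a → push 13. Stack: [13]
LOAD_CONST → push 10. Stack: [13, 10]
BINARY_OP % → 13 % 10 = 3. Stack: [3]
STORE_FAST y → y=3. Stack: []
LOAD_FAST_LOAD_FAST a,a → push 13,13. Stack: [13, 13]
BINARY_OP * → 13 * 13 = 169. Stack: [169]
STORE_FAST p → p=169. Stack: []
LOAD_FAST_LOAD_FAST a,p → push 13,169. Stack: [13, 169]
COMPARE_OP bool(==) → 13 vs 169 = False. Stack: [False]
POP_JUMP_IF_FALSE → pop False; jump. Stack: []
LOAD_FAST y → push 3. Stack: [3]
LOAD_CONST → push 9. Stack: [3, 9]
BINARY_OP - → 3 - 9 = -6. Stack: [-6]
STORE_FAST u → u=-6. Stack: []
LOAD_CONST → push 32. Stack: [32]
STORE_FAST z → z=32. Stack: []
LOAD_FAST_LOAD_FAST a,p → push 13,169. Stack: [13, 169]
BINARY_OP | → 13 | 169 = 173. Stack: [173]
LOAD_FAST p → push 169. Stack: [173, 169]
BINARY_OP - → 173 - 169 = 4. Stack: [4]
STORE_FAST m → m=4. Stack: []
LOAD_FAST m → push 4. Stack: [4]
RETURN_VALUE → return 4.

4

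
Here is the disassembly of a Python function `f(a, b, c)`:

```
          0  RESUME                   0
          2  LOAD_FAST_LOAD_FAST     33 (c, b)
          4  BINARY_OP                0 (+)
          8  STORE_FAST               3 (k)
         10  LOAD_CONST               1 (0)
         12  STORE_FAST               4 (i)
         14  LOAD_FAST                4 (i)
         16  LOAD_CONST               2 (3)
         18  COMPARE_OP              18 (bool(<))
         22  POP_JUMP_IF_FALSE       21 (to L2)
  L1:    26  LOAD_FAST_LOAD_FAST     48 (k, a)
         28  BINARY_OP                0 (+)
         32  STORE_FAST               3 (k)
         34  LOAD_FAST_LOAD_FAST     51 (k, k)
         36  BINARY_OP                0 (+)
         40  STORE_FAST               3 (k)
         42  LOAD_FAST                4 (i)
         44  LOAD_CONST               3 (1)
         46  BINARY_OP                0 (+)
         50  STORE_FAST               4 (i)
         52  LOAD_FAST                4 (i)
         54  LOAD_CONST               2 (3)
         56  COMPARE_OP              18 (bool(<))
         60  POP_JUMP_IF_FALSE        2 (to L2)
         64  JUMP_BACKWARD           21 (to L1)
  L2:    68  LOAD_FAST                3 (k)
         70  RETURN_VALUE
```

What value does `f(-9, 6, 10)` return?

LOAD_FAST_LOAD_FAST c,b → push 10,6. Stack: [10, 6]
BINARY_OP + → 10 + 6 = 16. Stack: [16]
STORE_FAST k → k=16. Stack: []
LOAD_CONST → push 0. Stack: [0]
STORE_FAST i → i=0. Stack: []
LOAD_FAST i → push 0. Stack: [0]
LOAD_CONST → push 3. Stack: [0, 3]
COMPARE_OP bool(<) → 0 vs 3 = True. Stack: [True]
POP_JUMP_IF_FALSE → pop True; no jump. Stack: []
LOAD_FAST_LOAD_FAST k,a → push 16,-9. Stack: [16, -9]
BINARY_OP + → 16 + -9 = 7. Stack: [7]
STORE_FAST k → k=7. Stack: []
LOAD_FAST_LOAD_FAST k,k → push 7,7. Stack: [7, 7]
BINARY_OP + → 7 + 7 = 14. Stack: [14]
STORE_FAST k → k=14. Stack: []
LOAD_FAST i → push 0. Stack: [0]
LOAD_CONST → push 1. Stack: [0, 1]
BINARY_OP + → 0 + 1 = 1. Stack: [1]
STORE_FAST i → i=1. Stack: []
LOAD_FAST i → push 1. Stack: [1]
LOAD_CONST → push 3. Stack: [1, 3]
COMPARE_OP bool(<) → 1 vs 3 = True. Stack: [True]
POP_JUMP_IF_FALSE → pop True; no jump. Stack: []
LOAD_FAST_LOAD_FAST k,a → push 14,-9. Stack: [14, -9]
BINARY_OP + → 14 + -9 = 5. Stack: [5]
STORE_FAST k → k=5. Stack: []
LOAD_FAST_LOAD_FAST k,k → push 5,5. Stack: [5, 5]
BINARY_OP + → 5 + 5 = 10. Stack: [10]
STORE_FAST k → k=10. Stack: []
LOAD_FAST i → push 1. Stack: [1]
LOAD_CONST → push 1. Stack: [1, 1]
BINARY_OP + → 1 + 1 = 2. Stack: [2]
STORE_FAST i → i=2. Stack: []
LOAD_FAST i → push 2. Stack: [2]
LOAD_CONST → push 3. Stack: [2, 3]
COMPARE_OP bool(<) → 2 vs 3 = True. Stack: [True]
POP_JUMP_IF_FALSE → pop True; no jump. Stack: []
LOAD_FAST_LOAD_FAST k,a → push 10,-9. Stack: [10, -9]
BINARY_OP + → 10 + -9 = 1. Stack: [1]
STORE_FAST k → k=1. Stack: []
LOAD_FAST_LOAD_FAST k,k → push 1,1. Stack: [1, 1]
BINARY_OP + → 1 + 1 = 2. Stack: [2]
STORE_FAST k → k=2. Stack: []
LOAD_FAST i → push 2. Stack: [2]
LOAD_CONST → push 1. Stack: [2, 1]
BINARY_OP + → 2 + 1 = 3. Stack: [3]
STORE_FAST i → i=3. Stack: []
LOAD_FAST i → push 3. Stack: [3]
LOAD_CONST → push 3. Stack: [3, 3]
COMPARE_OP bool(<) → 3 vs 3 = False. Stack: [False]
POP_JUMP_IF_FALSE → pop False; jump. Stack: []
LOAD_FAST k → push 2. Stack: [2]
RETURN_VALUE → return 2.

2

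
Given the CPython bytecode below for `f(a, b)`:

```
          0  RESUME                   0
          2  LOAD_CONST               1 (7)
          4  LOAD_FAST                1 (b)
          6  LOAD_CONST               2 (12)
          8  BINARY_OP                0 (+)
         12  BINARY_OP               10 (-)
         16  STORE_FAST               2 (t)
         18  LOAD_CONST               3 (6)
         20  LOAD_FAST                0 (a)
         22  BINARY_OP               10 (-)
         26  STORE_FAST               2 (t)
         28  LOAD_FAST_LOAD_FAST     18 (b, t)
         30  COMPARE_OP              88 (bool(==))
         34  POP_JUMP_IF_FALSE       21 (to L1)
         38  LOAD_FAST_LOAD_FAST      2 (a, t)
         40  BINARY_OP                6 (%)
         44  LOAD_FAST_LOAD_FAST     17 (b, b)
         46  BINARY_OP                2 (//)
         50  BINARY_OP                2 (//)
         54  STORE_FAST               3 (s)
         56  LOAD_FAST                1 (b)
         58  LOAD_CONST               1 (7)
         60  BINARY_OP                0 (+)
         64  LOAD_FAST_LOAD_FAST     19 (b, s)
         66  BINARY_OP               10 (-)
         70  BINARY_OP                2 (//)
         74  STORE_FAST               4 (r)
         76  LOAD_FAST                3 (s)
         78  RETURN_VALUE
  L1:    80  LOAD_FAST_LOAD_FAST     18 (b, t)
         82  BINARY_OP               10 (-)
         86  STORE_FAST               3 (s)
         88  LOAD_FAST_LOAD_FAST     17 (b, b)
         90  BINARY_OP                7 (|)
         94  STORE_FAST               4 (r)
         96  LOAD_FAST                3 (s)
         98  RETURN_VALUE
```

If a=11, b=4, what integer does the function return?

LOAD_CONST → push 7. Stack: [7]
LOAD_FAST b → push 4. Stack: [7, 4]
LOAD_CONST → push 12. Stack: [7, 4, 12]
BINARY_OP + → 4 + 12 = 16. Stack: [7, 16]
BINARY_OP - → 7 - 16 = -9. Stack: [-9]
STORE_FAST t → t=-9. Stack: []
LOAD_CONST → push 6. Stack: [6]
LOAD_FAST a → push 11. Stack: [6, 11]
BINARY_OP - → 6 - 11 = -5. Stack: [-5]
STORE_FAST t → t=-5. Stack: []
LOAD_FAST_LOAD_FAST b,t → push 4,-5. Stack: [4, -5]
COMPARE_OP bool(==) → 4 vs -5 = False. Stack: [False]
POP_JUMP_IF_FALSE → pop False; jump. Stack: []
LOAD_FAST_LOAD_FAST b,t → push 4,-5. Stack: [4, -5]
BINARY_OP - → 4 - -5 = 9. Stack: [9]
STORE_FAST s → s=9. Stack: []
LOAD_FAST_LOAD_FAST b,b → push 4,4. Stack: [4, 4]
BINARY_OP | → 4 | 4 = 4. Stack: [4]
STORE_FAST r → r=4. Stack: []
LOAD_FAST s → push 9. Stack: [9]
RETURN_VALUE → return 9.

9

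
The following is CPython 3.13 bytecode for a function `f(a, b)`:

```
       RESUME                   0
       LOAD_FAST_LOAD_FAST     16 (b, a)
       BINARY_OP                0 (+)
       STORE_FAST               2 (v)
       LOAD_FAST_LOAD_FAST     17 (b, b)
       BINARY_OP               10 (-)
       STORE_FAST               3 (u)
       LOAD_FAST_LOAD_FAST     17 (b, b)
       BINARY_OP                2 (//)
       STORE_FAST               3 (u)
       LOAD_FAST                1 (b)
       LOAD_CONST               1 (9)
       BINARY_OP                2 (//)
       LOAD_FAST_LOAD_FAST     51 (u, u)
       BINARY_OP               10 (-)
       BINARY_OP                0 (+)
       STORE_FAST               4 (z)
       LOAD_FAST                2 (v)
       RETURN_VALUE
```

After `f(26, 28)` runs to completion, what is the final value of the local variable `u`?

1

LOAD_FAST_LOAD_FAST b,a → push 28,26. Stack: [28, 26]
BINARY_OP + → 28 + 26 = 54. Stack: [54]
STORE_FAST v → v=54. Stack: []
LOAD_FAST_LOAD_FAST b,b → push 28,28. Stack: [28, 28]
BINARY_OP - → 28 - 28 = 0. Stack: [0]
STORE_FAST u → u=0. Stack: []
LOAD_FAST_LOAD_FAST b,b → push 28,28. Stack: [28, 28]
BINARY_OP // → 28 // 28 = 1. Stack: [1]
STORE_FAST u → u=1. Stack: []
LOAD_FAST b → push 28. Stack: [28]
LOAD_CONST → push 9. Stack: [28, 9]
BINARY_OP // → 28 // 9 = 3. Stack: [3]
LOAD_FAST_LOAD_FAST u,u → push 1,1. Stack: [3, 1, 1]
BINARY_OP - → 1 - 1 = 0. Stack: [3, 0]
BINARY_OP + → 3 + 0 = 3. Stack: [3]
STORE_FAST z → z=3. Stack: []
LOAD_FAST v → push 54. Stack: [54]
RETURN_VALUE → return 54.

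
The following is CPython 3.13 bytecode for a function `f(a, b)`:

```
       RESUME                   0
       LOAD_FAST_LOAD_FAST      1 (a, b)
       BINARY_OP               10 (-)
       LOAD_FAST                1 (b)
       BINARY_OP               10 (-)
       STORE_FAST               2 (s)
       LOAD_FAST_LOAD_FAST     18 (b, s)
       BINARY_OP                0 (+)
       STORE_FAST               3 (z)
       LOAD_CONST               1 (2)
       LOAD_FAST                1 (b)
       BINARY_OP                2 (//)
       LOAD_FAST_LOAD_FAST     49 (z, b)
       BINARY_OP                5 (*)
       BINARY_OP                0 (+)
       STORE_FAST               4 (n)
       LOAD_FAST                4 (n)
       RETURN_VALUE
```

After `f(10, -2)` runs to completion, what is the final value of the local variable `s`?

14

LOAD_FAST_LOAD_FAST a,b → push 10,-2. Stack: [10, -2]
BINARY_OP - → 10 - -2 = 12. Stack: [12]
LOAD_FAST b → push -2. Stack: [12, -2]
BINARY_OP - → 12 - -2 = 14. Stack: [14]
STORE_FAST s → s=14. Stack: []
LOAD_FAST_LOAD_FAST b,s → push -2,14. Stack: [-2, 14]
BINARY_OP + → -2 + 14 = 12. Stack: [12]
STORE_FAST z → z=12. Stack: []
LOAD_CONST → push 2. Stack: [2]
LOAD_FAST b → push -2. Stack: [2, -2]
BINARY_OP // → 2 // -2 = -1. Stack: [-1]
LOAD_FAST_LOAD_FAST z,b → push 12,-2. Stack: [-1, 12, -2]
BINARY_OP * → 12 * -2 = -24. Stack: [-1, -24]
BINARY_OP + → -1 + -24 = -25. Stack: [-25]
STORE_FAST n → n=-25. Stack: []
LOAD_FAST n → push -25. Stack: [-25]
RETURN_VALUE → return -25.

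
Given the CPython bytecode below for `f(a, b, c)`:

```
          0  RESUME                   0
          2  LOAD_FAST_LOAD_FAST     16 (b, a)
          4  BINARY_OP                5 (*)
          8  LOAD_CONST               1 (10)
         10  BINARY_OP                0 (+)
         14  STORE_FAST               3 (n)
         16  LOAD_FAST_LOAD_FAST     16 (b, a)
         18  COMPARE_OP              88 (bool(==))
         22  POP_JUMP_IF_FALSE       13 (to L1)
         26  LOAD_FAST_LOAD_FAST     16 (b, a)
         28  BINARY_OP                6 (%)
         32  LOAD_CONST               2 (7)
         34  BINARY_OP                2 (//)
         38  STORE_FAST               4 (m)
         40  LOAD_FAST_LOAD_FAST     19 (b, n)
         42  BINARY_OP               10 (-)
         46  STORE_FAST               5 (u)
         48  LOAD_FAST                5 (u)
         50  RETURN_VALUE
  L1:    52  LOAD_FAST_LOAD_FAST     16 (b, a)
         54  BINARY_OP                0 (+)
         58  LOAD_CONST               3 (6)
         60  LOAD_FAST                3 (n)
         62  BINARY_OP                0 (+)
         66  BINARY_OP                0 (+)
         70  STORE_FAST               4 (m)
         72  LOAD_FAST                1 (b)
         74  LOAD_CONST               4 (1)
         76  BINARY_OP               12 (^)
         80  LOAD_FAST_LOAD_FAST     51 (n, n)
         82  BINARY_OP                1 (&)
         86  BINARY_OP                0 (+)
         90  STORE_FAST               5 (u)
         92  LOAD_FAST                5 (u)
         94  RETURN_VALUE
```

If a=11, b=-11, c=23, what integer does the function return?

-123

LOAD_FAST_LOAD_FAST b,a → push -11,11. Stack: [-11, 11]
BINARY_OP * → -11 * 11 = -121. Stack: [-121]
LOAD_CONST → push 10. Stack: [-121, 10]
BINARY_OP + → -121 + 10 = -111. Stack: [-111]
STORE_FAST n → n=-111. Stack: []
LOAD_FAST_LOAD_FAST b,a → push -11,11. Stack: [-11, 11]
COMPARE_OP bool(==) → -11 vs 11 = False. Stack: [False]
POP_JUMP_IF_FALSE → pop False; jump. Stack: []
LOAD_FAST_LOAD_FAST b,a → push -11,11. Stack: [-11, 11]
BINARY_OP + → -11 + 11 = 0. Stack: [0]
LOAD_CONST → push 6. Stack: [0, 6]
LOAD_FAST n → push -111. Stack: [0, 6, -111]
BINARY_OP + → 6 + -111 = -105. Stack: [0, -105]
BINARY_OP + → 0 + -105 = -105. Stack: [-105]
STORE_FAST m → m=-105. Stack: []
LOAD_FAST b → push -11. Stack: [-11]
LOAD_CONST → push 1. Stack: [-11, 1]
BINARY_OP ^ → -11 ^ 1 = -12. Stack: [-12]
LOAD_FAST_LOAD_FAST n,n → push -111,-111. Stack: [-12, -111, -111]
BINARY_OP & → -111 & -111 = -111. Stack: [-12, -111]
BINARY_OP + → -12 + -111 = -123. Stack: [-123]
STORE_FAST u → u=-123. Stack: []
LOAD_FAST u → push -123. Stack: [-123]
RETURN_VALUE → return -123.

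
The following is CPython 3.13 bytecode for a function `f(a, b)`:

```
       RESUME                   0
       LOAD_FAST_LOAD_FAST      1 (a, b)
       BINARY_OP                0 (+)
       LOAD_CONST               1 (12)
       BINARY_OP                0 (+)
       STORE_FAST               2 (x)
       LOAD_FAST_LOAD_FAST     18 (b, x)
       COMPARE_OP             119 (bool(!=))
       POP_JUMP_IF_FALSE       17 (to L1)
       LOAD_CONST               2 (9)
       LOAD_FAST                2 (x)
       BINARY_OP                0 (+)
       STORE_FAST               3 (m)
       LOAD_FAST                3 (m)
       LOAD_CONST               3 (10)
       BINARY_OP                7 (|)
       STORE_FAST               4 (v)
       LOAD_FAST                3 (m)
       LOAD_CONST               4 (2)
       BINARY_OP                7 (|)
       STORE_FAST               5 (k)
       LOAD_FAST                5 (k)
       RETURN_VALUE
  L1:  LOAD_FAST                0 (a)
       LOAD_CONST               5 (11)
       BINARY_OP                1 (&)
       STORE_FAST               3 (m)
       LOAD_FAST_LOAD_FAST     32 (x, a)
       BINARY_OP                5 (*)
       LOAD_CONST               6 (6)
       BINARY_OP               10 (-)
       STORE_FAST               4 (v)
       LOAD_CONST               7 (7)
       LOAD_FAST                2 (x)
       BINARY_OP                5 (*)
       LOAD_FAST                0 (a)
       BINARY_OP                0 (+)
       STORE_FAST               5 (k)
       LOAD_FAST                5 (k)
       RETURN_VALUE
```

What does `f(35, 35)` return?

LOAD_FAST_LOAD_FAST a,b → push 35,35. Stack: [35, 35]
BINARY_OP + → 35 + 35 = 70. Stack: [70]
LOAD_CONST → push 12. Stack: [70, 12]
BINARY_OP + → 70 + 12 = 82. Stack: [82]
STORE_FAST x → x=82. Stack: []
LOAD_FAST_LOAD_FAST b,x → push 35,82. Stack: [35, 82]
COMPARE_OP bool(!=) → 35 vs 82 = True. Stack: [True]
POP_JUMP_IF_FALSE → pop True; no jump. Stack: []
LOAD_CONST → push 9. Stack: [9]
LOAD_FAST x → push 82. Stack: [9, 82]
BINARY_OP + → 9 + 82 = 91. Stack: [91]
STORE_FAST m → m=91. Stack: []
LOAD_FAST m → push 91. Stack: [91]
LOAD_CONST → push 10. Stack: [91, 10]
BINARY_OP | → 91 | 10 = 91. Stack: [91]
STORE_FAST v → v=91. Stack: []
LOAD_FAST m → push 91. Stack: [91]
LOAD_CONST → push 2. Stack: [91, 2]
BINARY_OP | → 91 | 2 = 91. Stack: [91]
STORE_FAST k → k=91. Stack: []
LOAD_FAST k → push 91. Stack: [91]
RETURN_VALUE → return 91.

91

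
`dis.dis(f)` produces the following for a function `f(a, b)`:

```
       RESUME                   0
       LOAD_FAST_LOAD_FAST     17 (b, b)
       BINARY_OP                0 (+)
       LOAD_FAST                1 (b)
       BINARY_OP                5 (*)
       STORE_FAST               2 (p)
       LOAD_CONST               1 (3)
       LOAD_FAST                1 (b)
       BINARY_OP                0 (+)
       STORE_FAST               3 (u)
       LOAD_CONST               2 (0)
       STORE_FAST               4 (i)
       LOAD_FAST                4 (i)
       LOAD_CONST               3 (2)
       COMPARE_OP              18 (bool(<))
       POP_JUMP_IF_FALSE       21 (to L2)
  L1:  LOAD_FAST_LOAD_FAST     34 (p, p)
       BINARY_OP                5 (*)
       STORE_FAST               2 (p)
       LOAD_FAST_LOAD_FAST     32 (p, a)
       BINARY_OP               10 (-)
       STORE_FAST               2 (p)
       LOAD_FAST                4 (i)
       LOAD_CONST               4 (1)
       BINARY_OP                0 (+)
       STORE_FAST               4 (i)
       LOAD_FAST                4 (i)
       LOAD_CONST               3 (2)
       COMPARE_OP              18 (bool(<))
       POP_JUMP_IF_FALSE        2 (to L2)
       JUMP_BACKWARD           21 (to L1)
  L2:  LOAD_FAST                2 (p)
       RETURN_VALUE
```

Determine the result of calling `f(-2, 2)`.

4358

LOAD_FAST_LOAD_FAST b,b → push 2,2. Stack: [2, 2]
BINARY_OP + → 2 + 2 = 4. Stack: [4]
LOAD_FAST b → push 2. Stack: [4, 2]
BINARY_OP * → 4 * 2 = 8. Stack: [8]
STORE_FAST p → p=8. Stack: []
LOAD_CONST → push 3. Stack: [3]
LOAD_FAST b → push 2. Stack: [3, 2]
BINARY_OP + → 3 + 2 = 5. Stack: [5]
STORE_FAST u → u=5. Stack: []
LOAD_CONST → push 0. Stack: [0]
STORE_FAST i → i=0. Stack: []
LOAD_FAST i → push 0. Stack: [0]
LOAD_CONST → push 2. Stack: [0, 2]
COMPARE_OP bool(<) → 0 vs 2 = True. Stack: [True]
POP_JUMP_IF_FALSE → pop True; no jump. Stack: []
LOAD_FAST_LOAD_FAST p,p → push 8,8. Stack: [8, 8]
BINARY_OP * → 8 * 8 = 64. Stack: [64]
STORE_FAST p → p=64. Stack: []
LOAD_FAST_LOAD_FAST p,a → push 64,-2. Stack: [64, -2]
BINARY_OP - → 64 - -2 = 66. Stack: [66]
STORE_FAST p → p=66. Stack: []
LOAD_FAST i → push 0. Stack: [0]
LOAD_CONST → push 1. Stack: [0, 1]
BINARY_OP + → 0 + 1 = 1. Stack: [1]
STORE_FAST i → i=1. Stack: []
LOAD_FAST i → push 1. Stack: [1]
LOAD_CONST → push 2. Stack: [1, 2]
COMPARE_OP bool(<) → 1 vs 2 = True. Stack: [True]
POP_JUMP_IF_FALSE → pop True; no jump. Stack: []
LOAD_FAST_LOAD_FAST p,p → push 66,66. Stack: [66, 66]
BINARY_OP * → 66 * 66 = 4356. Stack: [4356]
STORE_FAST p → p=4356. Stack: []
LOAD_FAST_LOAD_FAST p,a → push 4356,-2. Stack: [4356, -2]
BINARY_OP - → 4356 - -2 = 4358. Stack: [4358]
STORE_FAST p → p=4358. Stack: []
LOAD_FAST i → push 1. Stack: [1]
LOAD_CONST → push 1. Stack: [1, 1]
BINARY_OP + → 1 + 1 = 2. Stack: [2]
STORE_FAST i → i=2. Stack: []
LOAD_FAST i → push 2. Stack: [2]
LOAD_CONST → push 2. Stack: [2, 2]
COMPARE_OP bool(<) → 2 vs 2 = False. Stack: [False]
POP_JUMP_IF_FALSE → pop False; jump. Stack: []
LOAD_FAST p → push 4358. Stack: [4358]
RETURN_VALUE → return 4358.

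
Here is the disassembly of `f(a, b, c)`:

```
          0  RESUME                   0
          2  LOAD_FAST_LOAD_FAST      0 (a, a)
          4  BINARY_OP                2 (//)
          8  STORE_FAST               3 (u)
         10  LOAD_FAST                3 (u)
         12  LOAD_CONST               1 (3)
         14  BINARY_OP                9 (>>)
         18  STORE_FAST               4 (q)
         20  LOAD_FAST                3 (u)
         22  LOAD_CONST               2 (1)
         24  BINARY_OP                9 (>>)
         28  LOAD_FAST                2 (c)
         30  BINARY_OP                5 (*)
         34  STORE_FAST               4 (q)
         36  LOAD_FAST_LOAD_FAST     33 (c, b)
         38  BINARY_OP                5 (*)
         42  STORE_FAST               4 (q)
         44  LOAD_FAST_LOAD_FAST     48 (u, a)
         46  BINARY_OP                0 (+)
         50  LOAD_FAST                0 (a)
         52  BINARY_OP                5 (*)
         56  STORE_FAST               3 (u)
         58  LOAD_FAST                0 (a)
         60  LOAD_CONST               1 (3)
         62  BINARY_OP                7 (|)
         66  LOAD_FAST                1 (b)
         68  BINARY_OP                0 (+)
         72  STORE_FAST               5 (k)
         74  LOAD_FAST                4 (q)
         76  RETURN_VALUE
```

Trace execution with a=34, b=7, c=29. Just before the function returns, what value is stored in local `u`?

LOAD_FAST_LOAD_FAST a,a → push 34,34. Stack: [34, 34]
BINARY_OP // → 34 // 34 = 1. Stack: [1]
STORE_FAST u → u=1. Stack: []
LOAD_FAST u → push 1. Stack: [1]
LOAD_CONST → push 3. Stack: [1, 3]
BINARY_OP >> → 1 >> 3 = 0. Stack: [0]
STORE_FAST q → q=0. Stack: []
LOAD_FAST u → push 1. Stack: [1]
LOAD_CONST → push 1. Stack: [1, 1]
BINARY_OP >> → 1 >> 1 = 0. Stack: [0]
LOAD_FAST c → push 29. Stack: [0, 29]
BINARY_OP * → 0 * 29 = 0. Stack: [0]
STORE_FAST q → q=0. Stack: []
LOAD_FAST_LOAD_FAST c,b → push 29,7. Stack: [29, 7]
BINARY_OP * → 29 * 7 = 203. Stack: [203]
STORE_FAST q → q=203. Stack: []
LOAD_FAST_LOAD_FAST u,a → push 1,34. Stack: [1, 34]
BINARY_OP + → 1 + 34 = 35. Stack: [35]
LOAD_FAST a → push 34. Stack: [35, 34]
BINARY_OP * → 35 * 34 = 1190. Stack: [1190]
STORE_FAST u → u=1190. Stack: []
LOAD_FAST a → push 34. Stack: [34]
LOAD_CONST → push 3. Stack: [34, 3]
BINARY_OP | → 34 | 3 = 35. Stack: [35]
LOAD_FAST b → push 7. Stack: [35, 7]
BINARY_OP + → 35 + 7 = 42. Stack: [42]
STORE_FAST k → k=42. Stack: []
LOAD_FAST q → push 203. Stack: [203]
RETURN_VALUE → return 203.

1190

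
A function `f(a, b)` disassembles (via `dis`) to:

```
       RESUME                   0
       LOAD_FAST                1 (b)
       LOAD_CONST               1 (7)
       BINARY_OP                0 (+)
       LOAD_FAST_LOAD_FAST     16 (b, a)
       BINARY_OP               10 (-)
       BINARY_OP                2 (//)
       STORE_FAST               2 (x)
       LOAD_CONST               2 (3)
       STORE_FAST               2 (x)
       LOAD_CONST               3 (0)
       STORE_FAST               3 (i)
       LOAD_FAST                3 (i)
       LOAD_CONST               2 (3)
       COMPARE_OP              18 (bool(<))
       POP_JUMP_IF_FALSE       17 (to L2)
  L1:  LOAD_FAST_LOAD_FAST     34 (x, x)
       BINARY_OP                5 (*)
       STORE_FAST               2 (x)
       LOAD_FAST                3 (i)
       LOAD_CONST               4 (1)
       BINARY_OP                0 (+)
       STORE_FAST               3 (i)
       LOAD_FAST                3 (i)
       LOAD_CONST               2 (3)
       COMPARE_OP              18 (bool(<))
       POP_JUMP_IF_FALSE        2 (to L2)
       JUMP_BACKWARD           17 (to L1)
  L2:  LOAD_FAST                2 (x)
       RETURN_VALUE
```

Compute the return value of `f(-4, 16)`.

LOAD_FAST b → push 16. Stack: [16]
LOAD_CONST → push 7. Stack: [16, 7]
BINARY_OP + → 16 + 7 = 23. Stack: [23]
LOAD_FAST_LOAD_FAST b,a → push 16,-4. Stack: [23, 16, -4]
BINARY_OP - → 16 - -4 = 20. Stack: [23, 20]
BINARY_OP // → 23 // 20 = 1. Stack: [1]
STORE_FAST x → x=1. Stack: []
LOAD_CONST → push 3. Stack: [3]
STORE_FAST x → x=3. Stack: []
LOAD_CONST → push 0. Stack: [0]
STORE_FAST i → i=0. Stack: []
LOAD_FAST i → push 0. Stack: [0]
LOAD_CONST → push 3. Stack: [0, 3]
COMPARE_OP bool(<) → 0 vs 3 = True. Stack: [True]
POP_JUMP_IF_FALSE → pop True; no jump. Stack: []
LOAD_FAST_LOAD_FAST x,x → push 3,3. Stack: [3, 3]
BINARY_OP * → 3 * 3 = 9. Stack: [9]
STORE_FAST x → x=9. Stack: []
LOAD_FAST i → push 0. Stack: [0]
LOAD_CONST → push 1. Stack: [0, 1]
BINARY_OP + → 0 + 1 = 1. Stack: [1]
STORE_FAST i → i=1. Stack: []
LOAD_FAST i → push 1. Stack: [1]
LOAD_CONST → push 3. Stack: [1, 3]
COMPARE_OP bool(<) → 1 vs 3 = True. Stack: [True]
POP_JUMP_IF_FALSE → pop True; no jump. Stack: []
LOAD_FAST_LOAD_FAST x,x → push 9,9. Stack: [9, 9]
BINARY_OP * → 9 * 9 = 81. Stack: [81]
STORE_FAST x → x=81. Stack: []
LOAD_FAST i → push 1. Stack: [1]
LOAD_CONST → push 1. Stack: [1, 1]
BINARY_OP + → 1 + 1 = 2. Stack: [2]
STORE_FAST i → i=2. Stack: []
LOAD_FAST i → push 2. Stack: [2]
LOAD_CONST → push 3. Stack: [2, 3]
COMPARE_OP bool(<) → 2 vs 3 = True. Stack: [True]
POP_JUMP_IF_FALSE → pop True; no jump. Stack: []
LOAD_FAST_LOAD_FAST x,x → push 81,81. Stack: [81, 81]
BINARY_OP * → 81 * 81 = 6561. Stack: [6561]
STORE_FAST x → x=6561. Stack: []
LOAD_FAST i → push 2. Stack: [2]
LOAD_CONST → push 1. Stack: [2, 1]
BINARY_OP + → 2 + 1 = 3. Stack: [3]
STORE_FAST i → i=3. Stack: []
LOAD_FAST i → push 3. Stack: [3]
LOAD_CONST → push 3. Stack: [3, 3]
COMPARE_OP bool(<) → 3 vs 3 = False. Stack: [False]
POP_JUMP_IF_FALSE → pop False; jump. Stack: []
LOAD_FAST x → push 6561. Stack: [6561]
RETURN_VALUE → return 6561.

6561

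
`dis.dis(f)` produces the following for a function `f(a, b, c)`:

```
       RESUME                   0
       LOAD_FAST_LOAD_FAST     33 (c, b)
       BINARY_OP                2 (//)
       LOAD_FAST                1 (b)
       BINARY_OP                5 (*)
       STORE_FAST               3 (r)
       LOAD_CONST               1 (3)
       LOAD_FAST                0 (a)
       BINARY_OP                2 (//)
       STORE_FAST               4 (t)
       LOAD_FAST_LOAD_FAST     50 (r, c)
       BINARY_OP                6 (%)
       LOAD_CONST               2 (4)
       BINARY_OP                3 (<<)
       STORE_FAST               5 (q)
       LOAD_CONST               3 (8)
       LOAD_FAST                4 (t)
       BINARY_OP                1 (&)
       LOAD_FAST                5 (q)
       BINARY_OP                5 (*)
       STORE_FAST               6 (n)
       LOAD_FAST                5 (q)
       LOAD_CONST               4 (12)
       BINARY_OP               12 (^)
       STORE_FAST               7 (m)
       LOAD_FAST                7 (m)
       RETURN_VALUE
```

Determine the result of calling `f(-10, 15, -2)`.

LOAD_FAST_LOAD_FAST c,b → push -2,15. Stack: [-2, 15]
BINARY_OP // → -2 // 15 = -1. Stack: [-1]
LOAD_FAST b → push 15. Stack: [-1, 15]
BINARY_OP * → -1 * 15 = -15. Stack: [-15]
STORE_FAST r → r=-15. Stack: []
LOAD_CONST → push 3. Stack: [3]
LOAD_FAST a → push -10. Stack: [3, -10]
BINARY_OP // → 3 // -10 = -1. Stack: [-1]
STORE_FAST t → t=-1. Stack: []
LOAD_FAST_LOAD_FAST r,c → push -15,-2. Stack: [-15, -2]
BINARY_OP % → -15 % -2 = -1. Stack: [-1]
LOAD_CONST → push 4. Stack: [-1, 4]
BINARY_OP << → -1 << 4 = -16. Stack: [-16]
STORE_FAST q → q=-16. Stack: []
LOAD_CONST → push 8. Stack: [8]
LOAD_FAST t → push -1. Stack: [8, -1]
BINARY_OP & → 8 & -1 = 8. Stack: [8]
LOAD_FAST q → push -16. Stack: [8, -16]
BINARY_OP * → 8 * -16 = -128. Stack: [-128]
STORE_FAST n → n=-128. Stack: []
LOAD_FAST q → push -16. Stack: [-16]
LOAD_CONST → push 12. Stack: [-16, 12]
BINARY_OP ^ → -16 ^ 12 = -4. Stack: [-4]
STORE_FAST m → m=-4. Stack: []
LOAD_FAST m → push -4. Stack: [-4]
RETURN_VALUE → return -4.

-4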